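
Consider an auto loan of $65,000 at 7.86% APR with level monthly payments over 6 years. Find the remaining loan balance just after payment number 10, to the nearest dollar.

With monthly rate i = 7.86%/12 = 0.0065500, the balance after k of n payments is P · [(1+i)^n − (1+i)^k] / [(1+i)^n − 1].
(1+0.0065500)^72 = 1.60009375 and (1+0.0065500)^10 = 1.06746472, so the balance is 65,000 × (1.60009375 − 1.06746472) / (1.60009375 − 1) = $57,692.46.

$57,692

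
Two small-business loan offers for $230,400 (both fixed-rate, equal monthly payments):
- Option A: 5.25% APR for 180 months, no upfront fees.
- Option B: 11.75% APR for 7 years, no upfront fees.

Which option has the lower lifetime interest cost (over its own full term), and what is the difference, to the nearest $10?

Option A: at 5.25% the monthly rate is 0.0043750, so the payment is 230,400 × 0.0043750 / (1 − 1.0043750^−180) = $1,852.13.
Total interest on Option A = 180 × $1,852.13 − $230,400 = $102,983.40.
Option B: at 11.75% the monthly rate is 0.0097917, so the payment is 230,400 × 0.0097917 / (1 − 1.0097917^−84) = $4,036.45.
Total interest on Option B = 84 × $4,036.45 − $230,400 = $108,661.80.
Option A is lower by $5,678.40.

Option A by $5,680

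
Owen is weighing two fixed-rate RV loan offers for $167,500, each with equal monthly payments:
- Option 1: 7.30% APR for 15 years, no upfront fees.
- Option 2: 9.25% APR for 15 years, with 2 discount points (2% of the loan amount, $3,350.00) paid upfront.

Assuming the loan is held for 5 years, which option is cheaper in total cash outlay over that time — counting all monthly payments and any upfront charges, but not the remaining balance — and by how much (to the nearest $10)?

Option 1 by $14,760

Option 1: at 7.30% the monthly rate is 0.0060833, so the payment is 167,500 × 0.0060833 / (1 − 1.0060833^−180) = $1,533.77.
Option 2: at 9.25% the monthly rate is 0.0077083, so the payment is 167,500 × 0.0077083 / (1 − 1.0077083^−180) = $1,723.90.
Over 60 months: Option 1 costs 60 × $1,533.77 = $92,026.20; Option 2 costs 60 × $1,723.90 + $3,350.00 = $106,784.00.
Option 1 is cheaper by $106,784.00 − $92,026.20 = $14,757.80.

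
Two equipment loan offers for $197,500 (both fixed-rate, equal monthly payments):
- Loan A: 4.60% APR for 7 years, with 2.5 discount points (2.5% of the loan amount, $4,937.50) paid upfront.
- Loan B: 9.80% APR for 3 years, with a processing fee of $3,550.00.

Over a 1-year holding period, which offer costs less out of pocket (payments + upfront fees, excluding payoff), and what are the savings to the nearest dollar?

Loan A by $41,810

Loan A: at 4.60% the monthly rate is 0.0038333, so the payment is 197,500 × 0.0038333 / (1 − 1.0038333^−84) = $2,754.48.
Loan B: monthly rate = 9.8%/12 = 0.0081667; payment = 197,500 × 0.0081667 / (1 − (1+0.0081667)^−36) = $6,354.24.
Over 12 months: Loan A costs 12 × $2,754.48 + $4,937.50 = $37,991.26; Loan B costs 12 × $6,354.24 + $3,550.00 = $79,800.88.
Loan A is cheaper by $79,800.88 − $37,991.26 = $41,809.62.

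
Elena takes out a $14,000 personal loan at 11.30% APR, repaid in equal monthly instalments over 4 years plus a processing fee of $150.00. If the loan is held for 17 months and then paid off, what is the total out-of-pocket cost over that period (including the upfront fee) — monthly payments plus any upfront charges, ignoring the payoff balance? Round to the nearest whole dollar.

$6,336

At 11.30% the monthly rate is 0.0094167, so the payment is 14,000 × 0.0094167 / (1 − 1.0094167^−48) = $363.88.
Total outlay = 17 × $363.88 + $150.00 = $6,335.96.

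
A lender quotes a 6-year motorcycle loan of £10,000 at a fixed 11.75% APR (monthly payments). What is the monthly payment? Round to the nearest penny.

£194.20

Monthly rate = 11.75%/12 = 0.0097917; payment = 10,000 × 0.0097917 / (1 − (1+0.0097917)^−72) = £194.20.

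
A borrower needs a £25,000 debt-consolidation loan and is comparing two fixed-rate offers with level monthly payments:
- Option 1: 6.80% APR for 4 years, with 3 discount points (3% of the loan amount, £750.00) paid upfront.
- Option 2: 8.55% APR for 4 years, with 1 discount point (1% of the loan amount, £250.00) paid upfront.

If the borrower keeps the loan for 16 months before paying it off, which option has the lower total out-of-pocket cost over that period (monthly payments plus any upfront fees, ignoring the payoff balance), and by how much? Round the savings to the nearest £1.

Option 1: at 6.80% the monthly rate is 0.0056667, so the payment is 25,000 × 0.0056667 / (1 − 1.0056667^−48) = £596.34.
Option 2: monthly rate = 8.55%/12 = 0.0071250; payment = 25,000 × 0.0071250 / (1 − (1+0.0071250)^−48) = £616.80.
Over 16 months: Option 1 costs 16 × £596.34 + £750.00 = £10,291.44; Option 2 costs 16 × £616.80 + £250.00 = £10,118.80.
Option 2 is cheaper by £10,291.44 − £10,118.80 = £172.64.

Option 2 by £173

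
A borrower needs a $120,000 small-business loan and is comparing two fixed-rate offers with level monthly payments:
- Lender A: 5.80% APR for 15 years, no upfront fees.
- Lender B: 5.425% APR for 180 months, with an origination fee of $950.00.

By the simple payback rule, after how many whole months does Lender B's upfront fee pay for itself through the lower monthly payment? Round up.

Lender A: monthly rate = 5.8%/12 = 0.0048333; payment = 120,000 × 0.0048333 / (1 − (1+0.0048333)^−180) = $999.71.
Lender B: at 5.425% the monthly rate is 0.0045208, so the payment is 120,000 × 0.0045208 / (1 − 1.0045208^−180) = $975.73.
Monthly savings = $999.71 − $975.73 = $23.98.
Break-even = $950.00 / $23.98 = 39.62 → 40 months.

40 months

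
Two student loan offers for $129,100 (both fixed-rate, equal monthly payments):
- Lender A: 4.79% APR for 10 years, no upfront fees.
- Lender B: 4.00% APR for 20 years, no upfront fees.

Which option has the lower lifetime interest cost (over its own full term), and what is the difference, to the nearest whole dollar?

Lender A by $25,026

Lender A: monthly rate = 4.79%/12 = 0.0039917; payment = 129,100 × 0.0039917 / (1 − (1+0.0039917)^−120) = $1,356.09.
Total interest on Lender A = 120 × $1,356.09 − $129,100 = $33,630.80.
Lender B: monthly rate = 4%/12 = 0.0033333; payment = 129,100 × 0.0033333 / (1 − (1+0.0033333)^−240) = $782.32.
Total interest on Lender B = 240 × $782.32 − $129,100 = $58,656.80.
Lender A is lower by $25,026.00.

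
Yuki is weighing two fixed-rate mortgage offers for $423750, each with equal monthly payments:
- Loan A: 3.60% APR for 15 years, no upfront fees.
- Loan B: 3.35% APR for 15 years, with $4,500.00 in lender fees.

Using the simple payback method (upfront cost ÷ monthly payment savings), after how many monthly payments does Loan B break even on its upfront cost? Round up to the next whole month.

Loan A: at 3.60% the monthly rate is 0.0030000, so the payment is 423,750 × 0.0030000 / (1 − 1.0030000^−180) = $3,050.17.
Loan B: at 3.35% the monthly rate is 0.0027917, so the payment is 423,750 × 0.0027917 / (1 − 1.0027917^−180) = $2,998.20.
Monthly savings = $3,050.17 − $2,998.20 = $51.97.
Break-even = $4,500.00 / $51.97 = 86.59 → 87 months.

87 months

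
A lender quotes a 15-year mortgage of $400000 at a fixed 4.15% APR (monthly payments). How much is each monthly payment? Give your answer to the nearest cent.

$2,988.91

At 4.15% the monthly rate is 0.0034583, so the payment is 400,000 × 0.0034583 / (1 − 1.0034583^−180) = $2,988.91.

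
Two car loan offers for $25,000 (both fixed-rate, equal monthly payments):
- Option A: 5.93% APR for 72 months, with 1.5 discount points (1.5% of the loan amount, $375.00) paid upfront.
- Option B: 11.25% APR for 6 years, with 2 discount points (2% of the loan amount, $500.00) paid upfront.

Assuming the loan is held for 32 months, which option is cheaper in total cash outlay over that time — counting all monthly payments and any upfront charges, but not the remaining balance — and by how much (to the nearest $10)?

Option A by $2,220

Option A: monthly rate = 5.93%/12 = 0.0049417; payment = 25,000 × 0.0049417 / (1 − (1+0.0049417)^−72) = $413.50.
Option B: at 11.25% the monthly rate is 0.0093750, so the payment is 25,000 × 0.0093750 / (1 − 1.0093750^−72) = $479.06.
Over 32 months: Option A costs 32 × $413.50 + $375.00 = $13,607.00; Option B costs 32 × $479.06 + $500.00 = $15,829.92.
Option A is cheaper by $15,829.92 − $13,607.00 = $2,222.92.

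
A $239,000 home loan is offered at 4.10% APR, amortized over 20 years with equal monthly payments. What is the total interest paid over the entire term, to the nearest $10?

Monthly rate = 4.1%/12 = 0.0034167; payment = 239,000 × 0.0034167 / (1 − (1+0.0034167)^−240) = $1,460.92.
Total paid = 240 × $1,460.92 = $350,620.80; interest = $350,620.80 − $239,000 = $111,620.80.

$111,620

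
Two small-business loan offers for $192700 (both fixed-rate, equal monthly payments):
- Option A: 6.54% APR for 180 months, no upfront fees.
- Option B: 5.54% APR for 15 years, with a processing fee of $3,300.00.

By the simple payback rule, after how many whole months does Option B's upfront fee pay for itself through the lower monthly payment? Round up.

Option A: at 6.54% the monthly rate is 0.0054500, so the payment is 192,700 × 0.0054500 / (1 − 1.0054500^−180) = $1,682.86.
Option B: at 5.54% the monthly rate is 0.0046167, so the payment is 192,700 × 0.0046167 / (1 − 1.0046167^−180) = $1,578.61.
Monthly savings = $1,682.86 − $1,578.61 = $104.25.
Break-even = $3,300.00 / $104.25 = 31.65 → 32 months.

32 months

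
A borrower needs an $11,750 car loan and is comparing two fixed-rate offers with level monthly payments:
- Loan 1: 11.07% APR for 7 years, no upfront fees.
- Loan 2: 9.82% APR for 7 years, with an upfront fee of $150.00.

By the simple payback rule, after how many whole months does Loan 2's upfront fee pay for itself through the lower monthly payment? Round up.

Loan 1: at 11.07% the monthly rate is 0.0092250, so the payment is 11,750 × 0.0092250 / (1 − 1.0092250^−84) = $201.62.
Loan 2: at 9.82% the monthly rate is 0.0081833, so the payment is 11,750 × 0.0081833 / (1 − 1.0081833^−84) = $193.97.
Monthly savings = $201.62 − $193.97 = $7.65.
Break-even = $150.00 / $7.65 = 19.61 → 20 months.

20 months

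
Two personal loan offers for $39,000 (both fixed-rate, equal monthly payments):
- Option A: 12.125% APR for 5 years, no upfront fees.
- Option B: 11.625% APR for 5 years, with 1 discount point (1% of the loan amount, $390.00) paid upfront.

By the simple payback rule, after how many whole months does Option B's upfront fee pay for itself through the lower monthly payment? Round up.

Option A: monthly rate = 12.125%/12 = 0.0101042; payment = 39,000 × 0.0101042 / (1 − (1+0.0101042)^−60) = $870.00.
Option B: monthly rate = 11.625%/12 = 0.0096875; payment = 39,000 × 0.0096875 / (1 − (1+0.0096875)^−60) = $860.16.
Monthly savings = $870.00 − $860.16 = $9.84.
Break-even = $390.00 / $9.84 = 39.63 → 40 months.

40 months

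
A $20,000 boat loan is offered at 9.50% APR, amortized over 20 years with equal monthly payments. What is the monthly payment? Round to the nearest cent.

At 9.50% the monthly rate is 0.0079167, so the payment is 20,000 × 0.0079167 / (1 − 1.0079167^−240) = $186.43.

$186.43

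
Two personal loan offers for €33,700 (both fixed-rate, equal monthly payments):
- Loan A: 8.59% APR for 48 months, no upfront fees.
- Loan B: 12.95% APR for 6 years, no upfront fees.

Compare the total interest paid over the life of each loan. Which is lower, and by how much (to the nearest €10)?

Loan A: monthly rate = 8.59%/12 = 0.0071583; payment = 33,700 × 0.0071583 / (1 − (1+0.0071583)^−48) = €832.08.
Total interest on Loan A = 48 × €832.08 − €33,700 = €6,239.84.
Loan B: at 12.95% the monthly rate is 0.0107917, so the payment is 33,700 × 0.0107917 / (1 − 1.0107917^−72) = €675.61.
Total interest on Loan B = 72 × €675.61 − €33,700 = €14,943.92.
Loan A is lower by €8,704.08.

Loan A by €8,700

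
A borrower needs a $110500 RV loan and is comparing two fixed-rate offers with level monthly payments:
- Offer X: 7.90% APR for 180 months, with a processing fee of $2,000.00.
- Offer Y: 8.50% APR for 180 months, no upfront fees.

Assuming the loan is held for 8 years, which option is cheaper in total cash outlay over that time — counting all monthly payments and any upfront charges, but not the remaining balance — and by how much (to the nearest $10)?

Offer X: monthly rate = 7.9%/12 = 0.0065833; payment = 110,500 × 0.0065833 / (1 − (1+0.0065833)^−180) = $1,049.63.
Offer Y: at 8.50% the monthly rate is 0.0070833, so the payment is 110,500 × 0.0070833 / (1 − 1.0070833^−180) = $1,088.14.
Over 96 months: Offer X costs 96 × $1,049.63 + $2,000.00 = $102,764.48; Offer Y costs 96 × $1,088.14 = $104,461.44.
Offer X is cheaper by $104,461.44 − $102,764.48 = $1,696.96.

Offer X by $1,700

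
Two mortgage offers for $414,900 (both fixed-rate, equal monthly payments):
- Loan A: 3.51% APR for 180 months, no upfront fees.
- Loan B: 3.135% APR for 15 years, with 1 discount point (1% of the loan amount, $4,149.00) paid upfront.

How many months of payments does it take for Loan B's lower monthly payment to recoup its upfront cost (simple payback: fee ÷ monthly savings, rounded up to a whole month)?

55 months

Loan A: monthly rate = 3.51%/12 = 0.0029250; payment = 414,900 × 0.0029250 / (1 − (1+0.0029250)^−180) = $2,968.09.
Loan B: at 3.135% the monthly rate is 0.0026125, so the payment is 414,900 × 0.0026125 / (1 − 1.0026125^−180) = $2,892.24.
Monthly savings = $2,968.09 − $2,892.24 = $75.85.
Break-even = $4,149.00 / $75.85 = 54.70 → 55 months.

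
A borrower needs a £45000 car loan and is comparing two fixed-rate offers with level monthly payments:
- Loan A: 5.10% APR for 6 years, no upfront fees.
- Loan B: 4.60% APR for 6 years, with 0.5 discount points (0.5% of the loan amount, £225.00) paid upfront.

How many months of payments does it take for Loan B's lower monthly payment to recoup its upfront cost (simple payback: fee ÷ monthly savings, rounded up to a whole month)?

Loan A: at 5.10% the monthly rate is 0.0042500, so the payment is 45,000 × 0.0042500 / (1 − 1.0042500^−72) = £726.81.
Loan B: monthly rate = 4.6%/12 = 0.0038333; payment = 45,000 × 0.0038333 / (1 − (1+0.0038333)^−72) = £716.40.
Monthly savings = £726.81 − £716.40 = £10.41.
Break-even = £225.00 / £10.41 = 21.61 → 22 months.

22 months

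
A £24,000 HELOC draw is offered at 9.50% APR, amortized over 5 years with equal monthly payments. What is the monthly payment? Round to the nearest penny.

Monthly rate = 9.5%/12 = 0.0079167; payment = 24,000 × 0.0079167 / (1 − (1+0.0079167)^−60) = £504.04.

£504.04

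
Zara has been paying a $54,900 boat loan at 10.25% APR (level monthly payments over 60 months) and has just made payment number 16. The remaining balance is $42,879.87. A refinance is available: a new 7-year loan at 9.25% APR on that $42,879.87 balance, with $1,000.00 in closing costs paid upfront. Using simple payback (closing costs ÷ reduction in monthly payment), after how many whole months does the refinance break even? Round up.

3 months

Current payment = 54,900 × 10.25%/12 / (1 − (1+0.0085417)^−60) = $1,173.23.
Refinanced payment = 42,879.87 × 0.0077083 / (1 − (1+0.0077083)^−84) = $695.35.
Monthly savings = $1,173.23 − $695.35 = $477.88.
Break-even = $1,000.00 / $477.88 = 2.09 → 3 months.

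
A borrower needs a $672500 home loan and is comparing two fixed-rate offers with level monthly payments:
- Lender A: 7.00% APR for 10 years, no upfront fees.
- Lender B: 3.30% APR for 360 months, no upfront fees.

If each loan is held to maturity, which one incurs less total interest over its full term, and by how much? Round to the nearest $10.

Lender A: monthly rate = 7%/12 = 0.0058333; payment = 672,500 × 0.0058333 / (1 − (1+0.0058333)^−120) = $7,808.30.
Total interest on Lender A = 120 × $7,808.30 − $672,500 = $264,496.00.
Lender B: monthly rate = 3.3%/12 = 0.0027500; payment = 672,500 × 0.0027500 / (1 − (1+0.0027500)^−360) = $2,945.25.
Total interest on Lender B = 360 × $2,945.25 − $672,500 = $387,790.00.
Lender A is lower by $123,294.00.

Lender A by $123,290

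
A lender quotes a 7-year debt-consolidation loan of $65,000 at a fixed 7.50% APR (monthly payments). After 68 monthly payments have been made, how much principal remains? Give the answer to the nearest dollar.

With monthly rate i = 7.5%/12 = 0.0062500, the balance after k of n payments is P · [(1+i)^n − (1+i)^k] / [(1+i)^n − 1].
(1+0.0062500)^84 = 1.68769920 and (1+0.0062500)^68 = 1.52756869, so the balance is 65,000 × (1.68769920 − 1.52756869) / (1.68769920 − 1) = $15,135.23.

$15,135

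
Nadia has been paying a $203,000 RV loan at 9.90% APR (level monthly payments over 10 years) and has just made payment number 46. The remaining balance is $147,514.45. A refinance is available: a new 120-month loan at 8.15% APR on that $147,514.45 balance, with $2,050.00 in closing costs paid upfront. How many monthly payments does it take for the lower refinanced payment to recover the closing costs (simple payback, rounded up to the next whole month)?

3 months

Current payment = 203,000 × 9.9%/12 / (1 − (1+0.0082500)^−120) = $2,671.43.
Refinanced payment = 147,514.45 × 0.0067917 / (1 − (1+0.0067917)^−120) = $1,801.47.
Monthly savings = $2,671.43 − $1,801.47 = $869.96.
Break-even = $2,050.00 / $869.96 = 2.36 → 3 months.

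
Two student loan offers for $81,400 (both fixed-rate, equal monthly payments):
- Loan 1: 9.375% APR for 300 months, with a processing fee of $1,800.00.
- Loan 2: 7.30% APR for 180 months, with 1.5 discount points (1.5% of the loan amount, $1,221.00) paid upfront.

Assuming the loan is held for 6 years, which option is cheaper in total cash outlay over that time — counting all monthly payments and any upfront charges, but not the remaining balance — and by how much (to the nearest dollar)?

Loan 1: monthly rate = 9.375%/12 = 0.0078125; payment = 81,400 × 0.0078125 / (1 − (1+0.0078125)^−300) = $704.13.
Loan 2: monthly rate = 7.3%/12 = 0.0060833; payment = 81,400 × 0.0060833 / (1 − (1+0.0060833)^−180) = $745.37.
Over 72 months: Loan 1 costs 72 × $704.13 + $1,800.00 = $52,497.36; Loan 2 costs 72 × $745.37 + $1,221.00 = $54,887.64.
Loan 1 is cheaper by $54,887.64 − $52,497.36 = $2,390.28.

Loan 1 by $2,390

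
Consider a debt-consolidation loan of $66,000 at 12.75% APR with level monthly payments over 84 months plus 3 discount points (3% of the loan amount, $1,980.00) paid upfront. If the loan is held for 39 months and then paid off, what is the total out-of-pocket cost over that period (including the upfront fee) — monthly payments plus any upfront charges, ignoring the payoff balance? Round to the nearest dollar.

$48,457

Monthly rate = 12.75%/12 = 0.0106250; payment = 66,000 × 0.0106250 / (1 − (1+0.0106250)^−84) = $1,191.72.
Total outlay = 39 × $1,191.72 + $1,980.00 = $48,457.08.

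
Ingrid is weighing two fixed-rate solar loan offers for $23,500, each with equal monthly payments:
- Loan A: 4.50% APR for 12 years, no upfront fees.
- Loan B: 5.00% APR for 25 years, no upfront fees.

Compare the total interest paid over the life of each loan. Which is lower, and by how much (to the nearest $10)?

Loan A: at 4.50% the monthly rate is 0.0037500, so the payment is 23,500 × 0.0037500 / (1 − 1.0037500^−144) = $211.50.
Total interest on Loan A = 144 × $211.50 − $23,500 = $6,956.00.
Loan B: at 5.00% the monthly rate is 0.0041667, so the payment is 23,500 × 0.0041667 / (1 − 1.0041667^−300) = $137.38.
Total interest on Loan B = 300 × $137.38 − $23,500 = $17,714.00.
Loan A is lower by $10,758.00.

Loan A by $10,760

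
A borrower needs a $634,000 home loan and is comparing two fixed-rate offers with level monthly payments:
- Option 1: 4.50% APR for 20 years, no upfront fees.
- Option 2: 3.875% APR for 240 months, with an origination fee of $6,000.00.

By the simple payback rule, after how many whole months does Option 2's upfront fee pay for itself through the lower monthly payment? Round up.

Option 1: at 4.50% the monthly rate is 0.0037500, so the payment is 634,000 × 0.0037500 / (1 − 1.0037500^−240) = $4,011.00.
Option 2: monthly rate = 3.875%/12 = 0.0032292; payment = 634,000 × 0.0032292 / (1 − (1+0.0032292)^−240) = $3,800.28.
Monthly savings = $4,011.00 − $3,800.28 = $210.72.
Break-even = $6,000.00 / $210.72 = 28.47 → 29 months.

29 months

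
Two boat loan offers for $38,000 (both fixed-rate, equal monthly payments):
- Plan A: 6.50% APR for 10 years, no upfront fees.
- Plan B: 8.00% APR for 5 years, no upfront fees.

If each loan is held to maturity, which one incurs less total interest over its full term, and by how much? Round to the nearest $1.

Plan A: at 6.50% the monthly rate is 0.0054167, so the payment is 38,000 × 0.0054167 / (1 − 1.0054167^−120) = $431.48.
Total interest on Plan A = 120 × $431.48 − $38,000 = $13,777.60.
Plan B: at 8.00% the monthly rate is 0.0066667, so the payment is 38,000 × 0.0066667 / (1 − 1.0066667^−60) = $770.50.
Total interest on Plan B = 60 × $770.50 − $38,000 = $8,230.00.
Plan B is lower by $5,547.60.

Plan B by $5,548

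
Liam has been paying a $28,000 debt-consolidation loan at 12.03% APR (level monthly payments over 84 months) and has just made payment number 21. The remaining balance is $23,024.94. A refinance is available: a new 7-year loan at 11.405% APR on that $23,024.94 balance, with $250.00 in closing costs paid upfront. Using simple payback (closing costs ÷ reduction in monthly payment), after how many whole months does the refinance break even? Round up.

3 months

Current payment = 28,000 × 12.03%/12 / (1 − (1+0.0100250)^−84) = $494.73.
Refinanced payment = 23,024.94 × 0.0095042 / (1 − (1+0.0095042)^−84) = $399.16.
Monthly savings = $494.73 − $399.16 = $95.57.
Break-even = $250.00 / $95.57 = 2.62 → 3 months.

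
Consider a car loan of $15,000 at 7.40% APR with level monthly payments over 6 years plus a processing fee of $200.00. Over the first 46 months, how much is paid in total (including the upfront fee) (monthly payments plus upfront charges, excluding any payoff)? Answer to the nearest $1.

At 7.40% the monthly rate is 0.0061667, so the payment is 15,000 × 0.0061667 / (1 − 1.0061667^−72) = $258.63.
Total outlay = 46 × $258.63 + $200.00 = $12,096.98.

$12,097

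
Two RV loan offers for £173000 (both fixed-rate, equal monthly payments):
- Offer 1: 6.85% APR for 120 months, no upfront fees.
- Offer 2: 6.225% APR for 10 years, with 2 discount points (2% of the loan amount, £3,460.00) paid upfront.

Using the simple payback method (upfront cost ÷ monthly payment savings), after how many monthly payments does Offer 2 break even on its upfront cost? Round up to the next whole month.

63 months

Offer 1: at 6.85% the monthly rate is 0.0057083, so the payment is 173,000 × 0.0057083 / (1 − 1.0057083^−120) = £1,995.33.
Offer 2: at 6.225% the monthly rate is 0.0051875, so the payment is 173,000 × 0.0051875 / (1 − 1.0051875^−120) = £1,940.26.
Monthly savings = £1,995.33 − £1,940.26 = £55.07.
Break-even = £3,460.00 / £55.07 = 62.83 → 63 months.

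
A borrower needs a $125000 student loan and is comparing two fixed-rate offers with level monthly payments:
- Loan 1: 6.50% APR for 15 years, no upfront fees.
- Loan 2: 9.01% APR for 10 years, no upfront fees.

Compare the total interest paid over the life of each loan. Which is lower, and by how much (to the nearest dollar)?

Loan 1: monthly rate = 6.5%/12 = 0.0054167; payment = 125,000 × 0.0054167 / (1 − (1+0.0054167)^−180) = $1,088.88.
Total interest on Loan 1 = 180 × $1,088.88 − $125,000 = $70,998.40.
Loan 2: monthly rate = 9.01%/12 = 0.0075083; payment = 125,000 × 0.0075083 / (1 − (1+0.0075083)^−120) = $1,584.12.
Total interest on Loan 2 = 120 × $1,584.12 − $125,000 = $65,094.40.
Loan 2 is lower by $5,904.00.

Loan 2 by $5,904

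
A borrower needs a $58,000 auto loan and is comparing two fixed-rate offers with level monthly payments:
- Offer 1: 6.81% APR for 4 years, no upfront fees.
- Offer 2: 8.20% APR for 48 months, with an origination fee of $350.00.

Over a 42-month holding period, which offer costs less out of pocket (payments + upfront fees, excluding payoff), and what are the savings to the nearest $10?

Offer 1: monthly rate = 6.81%/12 = 0.0056750; payment = 58,000 × 0.0056750 / (1 − (1+0.0056750)^−48) = $1,383.78.
Offer 2: at 8.20% the monthly rate is 0.0068333, so the payment is 58,000 × 0.0068333 / (1 − 1.0068333^−48) = $1,421.40.
Over 42 months: Offer 1 costs 42 × $1,383.78 = $58,118.76; Offer 2 costs 42 × $1,421.40 + $350.00 = $60,048.80.
Offer 1 is cheaper by $60,048.80 − $58,118.76 = $1,930.04.

Offer 1 by $1,930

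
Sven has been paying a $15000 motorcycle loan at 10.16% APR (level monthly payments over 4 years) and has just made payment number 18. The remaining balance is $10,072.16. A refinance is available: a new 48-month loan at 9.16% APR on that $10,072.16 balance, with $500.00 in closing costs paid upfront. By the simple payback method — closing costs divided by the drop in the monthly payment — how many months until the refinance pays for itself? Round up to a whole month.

4 months

Current payment = 15,000 × 10.16%/12 / (1 − (1+0.0084667)^−48) = $381.59.
Refinanced payment = 10,072.16 × 0.0076333 / (1 − (1+0.0076333)^−48) = $251.41.
Monthly savings = $381.59 − $251.41 = $130.18.
Break-even = $500.00 / $130.18 = 3.84 → 4 months.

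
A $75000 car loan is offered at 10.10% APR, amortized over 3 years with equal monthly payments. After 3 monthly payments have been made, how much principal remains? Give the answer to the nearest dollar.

With monthly rate i = 10.1%/12 = 0.0084167, the balance after k of n payments is P · [(1+i)^n − (1+i)^k] / [(1+i)^n − 1].
(1+0.0084167)^36 = 1.35219877 and (1+0.0084167)^3 = 1.02546312, so the balance is 75,000 × (1.35219877 − 1.02546312) / (1.35219877 − 1) = $69,577.68.

$69,578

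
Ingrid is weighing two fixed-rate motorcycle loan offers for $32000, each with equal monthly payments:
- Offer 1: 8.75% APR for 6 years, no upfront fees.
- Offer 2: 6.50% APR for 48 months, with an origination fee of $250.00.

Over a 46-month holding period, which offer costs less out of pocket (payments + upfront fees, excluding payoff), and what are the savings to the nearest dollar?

Offer 1 by $8,807

Offer 1: at 8.75% the monthly rate is 0.0072917, so the payment is 32,000 × 0.0072917 / (1 − 1.0072917^−72) = $572.85.
Offer 2: monthly rate = 6.5%/12 = 0.0054167; payment = 32,000 × 0.0054167 / (1 − (1+0.0054167)^−48) = $758.88.
Over 46 months: Offer 1 costs 46 × $572.85 = $26,351.10; Offer 2 costs 46 × $758.88 + $250.00 = $35,158.48.
Offer 1 is cheaper by $35,158.48 − $26,351.10 = $8,807.38.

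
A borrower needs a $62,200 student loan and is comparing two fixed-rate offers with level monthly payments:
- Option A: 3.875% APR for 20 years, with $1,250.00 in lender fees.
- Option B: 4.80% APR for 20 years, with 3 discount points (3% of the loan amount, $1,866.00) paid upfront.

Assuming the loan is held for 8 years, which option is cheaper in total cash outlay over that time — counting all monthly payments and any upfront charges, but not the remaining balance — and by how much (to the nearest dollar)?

Option A by $3,574

Option A: at 3.875% the monthly rate is 0.0032292, so the payment is 62,200 × 0.0032292 / (1 − 1.0032292^−240) = $372.84.
Option B: at 4.80% the monthly rate is 0.0040000, so the payment is 62,200 × 0.0040000 / (1 − 1.0040000^−240) = $403.65.
Over 96 months: Option A costs 96 × $372.84 + $1,250.00 = $37,042.64; Option B costs 96 × $403.65 + $1,866.00 = $40,616.40.
Option A is cheaper by $40,616.40 − $37,042.64 = $3,573.76.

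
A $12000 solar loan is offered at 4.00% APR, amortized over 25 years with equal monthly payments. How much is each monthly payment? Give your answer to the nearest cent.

$63.34

Monthly rate = 4%/12 = 0.0033333; payment = 12,000 × 0.0033333 / (1 − (1+0.0033333)^−300) = $63.34.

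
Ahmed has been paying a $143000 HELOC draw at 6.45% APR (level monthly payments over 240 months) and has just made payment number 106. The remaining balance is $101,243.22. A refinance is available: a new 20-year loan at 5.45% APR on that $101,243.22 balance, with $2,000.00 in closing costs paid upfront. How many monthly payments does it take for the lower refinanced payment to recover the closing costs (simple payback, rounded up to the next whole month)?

6 months

Current payment = 143,000 × 6.45%/12 / (1 − (1+0.0053750)^−240) = $1,061.96.
Refinanced payment = 101,243.22 × 0.0045417 / (1 − (1+0.0045417)^−240) = $693.58.
Monthly savings = $1,061.96 − $693.58 = $368.38.
Break-even = $2,000.00 / $368.38 = 5.43 → 6 months.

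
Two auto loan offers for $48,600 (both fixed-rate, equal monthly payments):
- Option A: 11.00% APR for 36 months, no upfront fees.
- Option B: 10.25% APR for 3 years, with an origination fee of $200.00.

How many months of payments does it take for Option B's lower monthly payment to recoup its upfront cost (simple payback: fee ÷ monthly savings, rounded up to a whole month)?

12 months

Option A: monthly rate = 11%/12 = 0.0091667; payment = 48,600 × 0.0091667 / (1 − (1+0.0091667)^−36) = $1,591.10.
Option B: at 10.25% the monthly rate is 0.0085417, so the payment is 48,600 × 0.0085417 / (1 − 1.0085417^−36) = $1,573.90.
Monthly savings = $1,591.10 − $1,573.90 = $17.20.
Break-even = $200.00 / $17.20 = 11.63 → 12 months.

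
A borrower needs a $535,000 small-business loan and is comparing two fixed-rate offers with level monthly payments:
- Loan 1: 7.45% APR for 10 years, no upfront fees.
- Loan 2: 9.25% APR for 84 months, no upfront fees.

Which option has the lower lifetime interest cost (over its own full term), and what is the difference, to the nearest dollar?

Loan 2 by $31,633

Loan 1: at 7.45% the monthly rate is 0.0062083, so the payment is 535,000 × 0.0062083 / (1 − 1.0062083^−120) = $6,336.59.
Total interest on Loan 1 = 120 × $6,336.59 − $535,000 = $225,390.80.
Loan 2: at 9.25% the monthly rate is 0.0077083, so the payment is 535,000 × 0.0077083 / (1 − 1.0077083^−84) = $8,675.69.
Total interest on Loan 2 = 84 × $8,675.69 − $535,000 = $193,757.96.
Loan 2 is lower by $31,632.84.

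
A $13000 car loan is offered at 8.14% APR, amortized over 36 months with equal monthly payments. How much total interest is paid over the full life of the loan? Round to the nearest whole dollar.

$1,696

At 8.14% the monthly rate is 0.0067833, so the payment is 13,000 × 0.0067833 / (1 − 1.0067833^−36) = $408.21.
Total paid = 36 × $408.21 = $14,695.56; interest = $14,695.56 − $13,000 = $1,695.56.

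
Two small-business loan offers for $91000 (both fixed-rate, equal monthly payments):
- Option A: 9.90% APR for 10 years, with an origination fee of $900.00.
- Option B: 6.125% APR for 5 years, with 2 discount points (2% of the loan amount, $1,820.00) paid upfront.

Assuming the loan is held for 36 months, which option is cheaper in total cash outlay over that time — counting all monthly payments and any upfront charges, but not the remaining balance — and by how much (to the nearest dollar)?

Option A by $21,333

Option A: at 9.90% the monthly rate is 0.0082500, so the payment is 91,000 × 0.0082500 / (1 − 1.0082500^−120) = $1,197.54.
Option B: at 6.125% the monthly rate is 0.0051042, so the payment is 91,000 × 0.0051042 / (1 − 1.0051042^−60) = $1,764.58.
Over 36 months: Option A costs 36 × $1,197.54 + $900.00 = $44,011.44; Option B costs 36 × $1,764.58 + $1,820.00 = $65,344.88.
Option A is cheaper by $65,344.88 − $44,011.44 = $21,333.44.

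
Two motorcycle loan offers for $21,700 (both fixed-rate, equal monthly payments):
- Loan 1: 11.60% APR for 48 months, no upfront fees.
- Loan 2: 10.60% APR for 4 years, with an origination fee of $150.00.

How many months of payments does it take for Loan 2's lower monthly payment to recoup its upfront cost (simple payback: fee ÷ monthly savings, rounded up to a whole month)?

Loan 1: at 11.60% the monthly rate is 0.0096667, so the payment is 21,700 × 0.0096667 / (1 − 1.0096667^−48) = $567.19.
Loan 2: monthly rate = 10.6%/12 = 0.0088333; payment = 21,700 × 0.0088333 / (1 − (1+0.0088333)^−48) = $556.64.
Monthly savings = $567.19 − $556.64 = $10.55.
Break-even = $150.00 / $10.55 = 14.22 → 15 months.

15 months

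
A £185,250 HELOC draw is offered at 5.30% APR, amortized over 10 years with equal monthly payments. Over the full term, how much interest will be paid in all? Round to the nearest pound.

£53,807

At 5.30% the monthly rate is 0.0044167, so the payment is 185,250 × 0.0044167 / (1 − 1.0044167^−120) = £1,992.14.
Total paid = 120 × £1,992.14 = £239,056.80; interest = £239,056.80 − £185,250 = £53,806.80.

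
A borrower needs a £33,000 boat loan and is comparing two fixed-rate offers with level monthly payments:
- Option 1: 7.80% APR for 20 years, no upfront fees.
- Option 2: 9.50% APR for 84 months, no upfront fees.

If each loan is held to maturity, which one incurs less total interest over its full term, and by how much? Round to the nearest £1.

Option 2 by £19,958

Option 1: monthly rate = 7.8%/12 = 0.0065000; payment = 33,000 × 0.0065000 / (1 − (1+0.0065000)^−240) = £271.93.
Total interest on Option 1 = 240 × £271.93 − £33,000 = £32,263.20.
Option 2: monthly rate = 9.5%/12 = 0.0079167; payment = 33,000 × 0.0079167 / (1 − (1+0.0079167)^−84) = £539.35.
Total interest on Option 2 = 84 × £539.35 − £33,000 = £12,305.40.
Option 2 is lower by £19,957.80.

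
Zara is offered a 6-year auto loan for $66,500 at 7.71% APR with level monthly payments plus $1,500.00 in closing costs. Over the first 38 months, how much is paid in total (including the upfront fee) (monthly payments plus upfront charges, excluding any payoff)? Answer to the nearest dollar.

Monthly rate = 7.71%/12 = 0.0064250; payment = 66,500 × 0.0064250 / (1 − (1+0.0064250)^−72) = $1,156.57.
Total outlay = 38 × $1,156.57 + $1,500.00 = $45,449.66.

$45,450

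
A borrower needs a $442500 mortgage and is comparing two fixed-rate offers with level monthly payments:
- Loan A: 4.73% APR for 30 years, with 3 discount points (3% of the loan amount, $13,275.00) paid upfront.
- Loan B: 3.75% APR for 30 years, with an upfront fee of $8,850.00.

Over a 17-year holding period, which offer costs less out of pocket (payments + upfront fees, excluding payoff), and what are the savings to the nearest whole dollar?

Loan B by $56,174

Loan A: monthly rate = 4.73%/12 = 0.0039417; payment = 442,500 × 0.0039417 / (1 − (1+0.0039417)^−360) = $2,302.96.
Loan B: monthly rate = 3.75%/12 = 0.0031250; payment = 442,500 × 0.0031250 / (1 − (1+0.0031250)^−360) = $2,049.29.
Over 204 months: Loan A costs 204 × $2,302.96 + $13,275.00 = $483,078.84; Loan B costs 204 × $2,049.29 + $8,850.00 = $426,905.16.
Loan B is cheaper by $483,078.84 − $426,905.16 = $56,173.68.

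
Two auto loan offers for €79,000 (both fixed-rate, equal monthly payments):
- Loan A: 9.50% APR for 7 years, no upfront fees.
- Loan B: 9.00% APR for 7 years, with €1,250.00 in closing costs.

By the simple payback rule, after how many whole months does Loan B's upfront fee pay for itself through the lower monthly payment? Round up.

Loan A: at 9.50% the monthly rate is 0.0079167, so the payment is 79,000 × 0.0079167 / (1 − 1.0079167^−84) = €1,291.17.
Loan B: monthly rate = 9%/12 = 0.0075000; payment = 79,000 × 0.0075000 / (1 − (1+0.0075000)^−84) = €1,271.04.
Monthly savings = €1,291.17 − €1,271.04 = €20.13.
Break-even = €1,250.00 / €20.13 = 62.10 → 63 months.

63 months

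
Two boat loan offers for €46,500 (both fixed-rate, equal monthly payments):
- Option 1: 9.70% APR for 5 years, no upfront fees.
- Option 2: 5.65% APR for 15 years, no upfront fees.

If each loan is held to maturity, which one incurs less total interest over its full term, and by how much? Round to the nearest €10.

Option 1 by €10,190

Option 1: at 9.70% the monthly rate is 0.0080833, so the payment is 46,500 × 0.0080833 / (1 − 1.0080833^−60) = €981.14.
Total interest on Option 1 = 60 × €981.14 − €46,500 = €12,368.40.
Option 2: at 5.65% the monthly rate is 0.0047083, so the payment is 46,500 × 0.0047083 / (1 − 1.0047083^−180) = €383.66.
Total interest on Option 2 = 180 × €383.66 − €46,500 = €22,558.80.
Option 1 is lower by €10,190.40.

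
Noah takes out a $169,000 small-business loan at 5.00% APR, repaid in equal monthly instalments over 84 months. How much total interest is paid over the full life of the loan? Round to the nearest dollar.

Monthly rate = 5%/12 = 0.0041667; payment = 169,000 × 0.0041667 / (1 − (1+0.0041667)^−84) = $2,388.63.
Total paid = 84 × $2,388.63 = $200,644.92; interest = $200,644.92 − $169,000 = $31,644.92.

$31,645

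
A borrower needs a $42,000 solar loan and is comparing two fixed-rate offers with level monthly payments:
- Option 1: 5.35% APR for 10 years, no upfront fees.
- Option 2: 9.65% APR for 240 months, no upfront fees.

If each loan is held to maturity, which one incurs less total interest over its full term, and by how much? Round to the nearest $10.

Option 1 by $40,620

Option 1: monthly rate = 5.35%/12 = 0.0044583; payment = 42,000 × 0.0044583 / (1 − (1+0.0044583)^−120) = $452.70.
Total interest on Option 1 = 120 × $452.70 − $42,000 = $12,324.00.
Option 2: at 9.65% the monthly rate is 0.0080417, so the payment is 42,000 × 0.0080417 / (1 − 1.0080417^−240) = $395.62.
Total interest on Option 2 = 240 × $395.62 − $42,000 = $52,948.80.
Option 1 is lower by $40,624.80.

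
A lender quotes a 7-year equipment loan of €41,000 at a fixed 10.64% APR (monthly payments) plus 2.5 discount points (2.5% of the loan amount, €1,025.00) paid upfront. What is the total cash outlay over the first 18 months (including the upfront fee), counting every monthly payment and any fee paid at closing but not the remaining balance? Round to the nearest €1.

€13,522

Monthly rate = 10.64%/12 = 0.0088667; payment = 41,000 × 0.0088667 / (1 − (1+0.0088667)^−84) = €694.28.
Total outlay = 18 × €694.28 + €1,025.00 = €13,522.04.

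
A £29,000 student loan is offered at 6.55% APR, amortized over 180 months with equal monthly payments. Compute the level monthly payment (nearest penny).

£253.42

At 6.55% the monthly rate is 0.0054583, so the payment is 29,000 × 0.0054583 / (1 − 1.0054583^−180) = £253.42.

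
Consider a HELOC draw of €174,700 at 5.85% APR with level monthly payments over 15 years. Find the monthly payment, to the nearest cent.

€1,460.10

At 5.85% the monthly rate is 0.0048750, so the payment is 174,700 × 0.0048750 / (1 − 1.0048750^−180) = €1,460.10.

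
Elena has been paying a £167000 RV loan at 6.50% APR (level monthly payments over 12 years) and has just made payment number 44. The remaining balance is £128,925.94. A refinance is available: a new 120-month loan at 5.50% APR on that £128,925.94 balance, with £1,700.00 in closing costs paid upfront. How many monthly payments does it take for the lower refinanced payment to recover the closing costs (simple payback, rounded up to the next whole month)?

7 months

Current payment = 167,000 × 6.5%/12 / (1 − (1+0.0054167)^−144) = £1,673.21.
Refinanced payment = 128,925.94 × 0.0045833 / (1 − (1+0.0045833)^−120) = £1,399.19.
Monthly savings = £1,673.21 − £1,399.19 = £274.02.
Break-even = £1,700.00 / £274.02 = 6.20 → 7 months.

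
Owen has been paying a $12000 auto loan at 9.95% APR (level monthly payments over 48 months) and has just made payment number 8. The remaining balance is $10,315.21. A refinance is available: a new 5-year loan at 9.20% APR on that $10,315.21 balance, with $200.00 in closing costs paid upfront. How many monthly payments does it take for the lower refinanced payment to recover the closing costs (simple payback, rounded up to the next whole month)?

3 months

Current payment = 12,000 × 9.95%/12 / (1 − (1+0.0082917)^−48) = $304.06.
Refinanced payment = 10,315.21 × 0.0076667 / (1 − (1+0.0076667)^−60) = $215.13.
Monthly savings = $304.06 − $215.13 = $88.93.
Break-even = $200.00 / $88.93 = 2.25 → 3 months.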